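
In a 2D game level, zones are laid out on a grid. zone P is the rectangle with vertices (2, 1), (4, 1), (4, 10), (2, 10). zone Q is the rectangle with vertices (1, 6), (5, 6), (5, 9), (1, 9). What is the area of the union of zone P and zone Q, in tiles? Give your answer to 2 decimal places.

24.00

By inclusion–exclusion:
Individual areas: |zone P| = 18, |zone Q| = 12.
|zone P∩zone Q|: x∈[2,4], y∈[6,9] → 2·3 = 6.
|zone P ∪ zone Q| = 30 − 6 = 24.00.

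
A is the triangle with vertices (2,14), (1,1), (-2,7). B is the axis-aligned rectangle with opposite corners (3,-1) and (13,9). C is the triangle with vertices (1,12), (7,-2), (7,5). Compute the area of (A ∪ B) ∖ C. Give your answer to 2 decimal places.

|A ∪ B| = 122.5.
|(A ∪ B) ∩ C| = 18.5868.
|(A ∪ B) ∖ C| = 122.5 − 18.5868 = 103.91.

103.91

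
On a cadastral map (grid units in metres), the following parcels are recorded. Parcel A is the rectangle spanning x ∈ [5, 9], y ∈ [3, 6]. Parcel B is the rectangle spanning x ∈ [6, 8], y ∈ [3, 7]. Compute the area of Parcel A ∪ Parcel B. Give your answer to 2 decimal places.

14.00

By inclusion–exclusion:
Individual areas: |Parcel A| = 12, |Parcel B| = 8.
|Parcel A∩Parcel B|: x∈[6,8], y∈[3,6] → 2·3 = 6.
|Parcel A ∪ Parcel B| = 20 − 6 = 14.00.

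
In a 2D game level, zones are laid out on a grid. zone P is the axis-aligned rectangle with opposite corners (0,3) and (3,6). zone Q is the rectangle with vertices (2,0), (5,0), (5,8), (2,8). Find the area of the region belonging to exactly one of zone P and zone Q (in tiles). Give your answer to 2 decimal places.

|zone P∩zone Q|: x∈[2,3], y∈[3,6] → 1·3 = 3.
|zone P △ zone Q| = |zone P| + |zone Q| − 2·|zone P∩zone Q| = 9 + 24 − 6 = 27.00.

27.00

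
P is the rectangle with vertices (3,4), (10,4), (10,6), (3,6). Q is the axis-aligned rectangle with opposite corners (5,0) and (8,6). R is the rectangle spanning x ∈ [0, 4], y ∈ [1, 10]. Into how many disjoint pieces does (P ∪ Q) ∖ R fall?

1

(P ∪ Q) ∖ R is a single connected region.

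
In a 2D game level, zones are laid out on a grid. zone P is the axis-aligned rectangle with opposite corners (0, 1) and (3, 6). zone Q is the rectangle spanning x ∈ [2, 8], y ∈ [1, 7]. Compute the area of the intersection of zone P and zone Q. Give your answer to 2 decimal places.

|zone P∩zone Q|: x∈[2,3], y∈[1,6] → 1·5 = 5.

5.00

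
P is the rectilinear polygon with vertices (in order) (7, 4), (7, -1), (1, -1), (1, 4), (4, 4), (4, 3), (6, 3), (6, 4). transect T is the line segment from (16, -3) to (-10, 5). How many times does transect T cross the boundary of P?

The segment meets the boundary at (1,1.615), (7,-0.231).

2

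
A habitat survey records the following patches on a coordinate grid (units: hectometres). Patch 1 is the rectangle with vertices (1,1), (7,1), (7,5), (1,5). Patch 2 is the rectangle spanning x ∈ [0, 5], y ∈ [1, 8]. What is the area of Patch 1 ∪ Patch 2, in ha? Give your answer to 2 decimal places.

By inclusion–exclusion:
Individual areas: |Patch 1| = 24, |Patch 2| = 35.
|Patch 1∩Patch 2|: x∈[1,5], y∈[1,5] → 4·4 = 16.
|Patch 1 ∪ Patch 2| = 59 − 16 = 43.00.

43.00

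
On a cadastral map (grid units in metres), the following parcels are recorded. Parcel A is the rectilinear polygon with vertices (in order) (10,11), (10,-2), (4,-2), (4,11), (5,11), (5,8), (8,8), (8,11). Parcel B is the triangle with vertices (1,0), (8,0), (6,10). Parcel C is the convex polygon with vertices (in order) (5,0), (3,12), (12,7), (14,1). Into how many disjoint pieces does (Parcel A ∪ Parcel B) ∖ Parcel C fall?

3

(Parcel A ∪ Parcel B) ∖ Parcel C splits into 3 disjoint pieces (area 25.3889, area 0.0111, area 4.6667).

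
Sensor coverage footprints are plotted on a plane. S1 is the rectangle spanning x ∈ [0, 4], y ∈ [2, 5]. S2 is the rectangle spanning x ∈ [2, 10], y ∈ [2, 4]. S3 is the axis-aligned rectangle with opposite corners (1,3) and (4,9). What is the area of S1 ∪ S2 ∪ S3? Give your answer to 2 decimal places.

By inclusion–exclusion:
Individual areas: |S1| = 12, |S2| = 16, |S3| = 18.
|S1∩S2|: x∈[2,4], y∈[2,4] → 2·2 = 4.
|S1∩S3|: x∈[1,4], y∈[3,5] → 3·2 = 6.
|S2∩S3|: x∈[2,4], y∈[3,4] → 2·1 = 2.
|S1∩S2∩S3| = 2.
|S1 ∪ S2 ∪ S3| = 46 − 12 + 2 = 36.00.

36.00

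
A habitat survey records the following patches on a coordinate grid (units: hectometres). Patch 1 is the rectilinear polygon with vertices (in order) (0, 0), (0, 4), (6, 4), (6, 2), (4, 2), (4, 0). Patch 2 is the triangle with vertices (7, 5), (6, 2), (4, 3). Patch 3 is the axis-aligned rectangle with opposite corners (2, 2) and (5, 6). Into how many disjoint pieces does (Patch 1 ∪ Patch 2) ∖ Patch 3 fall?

(Patch 1 ∪ Patch 2) ∖ Patch 3 splits into 2 disjoint pieces (area 12, area 3.25).

2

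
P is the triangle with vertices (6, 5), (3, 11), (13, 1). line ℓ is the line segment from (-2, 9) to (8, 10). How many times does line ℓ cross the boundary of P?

The segment meets the boundary at (4.364,9.636), (3.714,9.571).

2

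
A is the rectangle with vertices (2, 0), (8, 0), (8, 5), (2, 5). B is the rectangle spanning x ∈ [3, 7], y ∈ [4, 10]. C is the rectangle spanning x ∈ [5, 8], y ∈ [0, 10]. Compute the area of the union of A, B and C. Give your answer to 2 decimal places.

By inclusion–exclusion:
Individual areas: |A| = 30, |B| = 24, |C| = 30.
|A∩B|: x∈[3,7], y∈[4,5] → 4·1 = 4.
|A∩C|: x∈[5,8], y∈[0,5] → 3·5 = 15.
|B∩C|: x∈[5,7], y∈[4,10] → 2·6 = 12.
|A∩B∩C| = 2.
|A ∪ B ∪ C| = 84 − 31 + 2 = 55.00.

55.00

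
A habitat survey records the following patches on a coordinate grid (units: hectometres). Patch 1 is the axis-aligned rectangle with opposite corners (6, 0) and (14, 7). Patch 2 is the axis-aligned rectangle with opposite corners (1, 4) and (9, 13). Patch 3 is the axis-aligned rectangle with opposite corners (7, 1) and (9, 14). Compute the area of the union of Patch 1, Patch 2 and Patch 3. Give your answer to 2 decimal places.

121.00

By inclusion–exclusion:
Individual areas: |Patch 1| = 56, |Patch 2| = 72, |Patch 3| = 26.
|Patch 1∩Patch 2|: x∈[6,9], y∈[4,7] → 3·3 = 9.
|Patch 1∩Patch 3|: x∈[7,9], y∈[1,7] → 2·6 = 12.
|Patch 2∩Patch 3|: x∈[7,9], y∈[4,13] → 2·9 = 18.
|Patch 1∩Patch 2∩Patch 3| = 6.
|Patch 1 ∪ Patch 2 ∪ Patch 3| = 154 − 39 + 6 = 121.00.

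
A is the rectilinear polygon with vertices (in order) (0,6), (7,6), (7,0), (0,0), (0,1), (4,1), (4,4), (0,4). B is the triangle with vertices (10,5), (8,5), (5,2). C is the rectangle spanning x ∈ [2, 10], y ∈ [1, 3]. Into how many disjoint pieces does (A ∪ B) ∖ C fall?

(A ∪ B) ∖ C splits into 2 disjoint pieces (area 19.2, area 7).

2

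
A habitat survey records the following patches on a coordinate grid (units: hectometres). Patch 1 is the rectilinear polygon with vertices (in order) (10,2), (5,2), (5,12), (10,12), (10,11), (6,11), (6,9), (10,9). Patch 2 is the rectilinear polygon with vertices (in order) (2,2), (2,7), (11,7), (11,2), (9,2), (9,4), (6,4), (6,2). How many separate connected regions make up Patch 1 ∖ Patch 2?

Patch 1 ∖ Patch 2 splits into 2 disjoint pieces (area 6, area 17).

2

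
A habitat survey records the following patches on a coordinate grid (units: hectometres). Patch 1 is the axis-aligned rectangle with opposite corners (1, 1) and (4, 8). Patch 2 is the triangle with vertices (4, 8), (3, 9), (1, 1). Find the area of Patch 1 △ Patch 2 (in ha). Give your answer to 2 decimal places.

17.25

|Patch 1| = 21, |Patch 2| = 5, |Patch 1∩Patch 2| = 4.375.
|Patch 1 △ Patch 2| = |Patch 1| + |Patch 2| − 2·|Patch 1∩Patch 2| = 21 + 5 − 8.75 = 17.25.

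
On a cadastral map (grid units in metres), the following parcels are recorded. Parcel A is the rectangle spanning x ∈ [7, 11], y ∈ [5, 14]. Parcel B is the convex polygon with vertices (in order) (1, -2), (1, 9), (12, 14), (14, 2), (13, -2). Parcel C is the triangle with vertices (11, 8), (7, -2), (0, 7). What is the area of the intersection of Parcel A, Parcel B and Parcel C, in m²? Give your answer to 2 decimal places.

The intersection is the polygon with vertices (7,5), (7,7.636), (11,8), (9.8,5).
By the shoelace formula its area is 9.47.

9.47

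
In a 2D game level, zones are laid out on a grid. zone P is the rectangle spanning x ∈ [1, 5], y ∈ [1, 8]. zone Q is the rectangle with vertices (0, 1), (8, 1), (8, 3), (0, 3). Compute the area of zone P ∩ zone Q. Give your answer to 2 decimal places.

|zone P∩zone Q|: x∈[1,5], y∈[1,3] → 4·2 = 8.

8.00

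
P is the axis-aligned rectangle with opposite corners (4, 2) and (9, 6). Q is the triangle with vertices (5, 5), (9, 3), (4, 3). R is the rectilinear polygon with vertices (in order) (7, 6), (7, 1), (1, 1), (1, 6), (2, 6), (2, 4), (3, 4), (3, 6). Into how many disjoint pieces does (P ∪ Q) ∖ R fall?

1

(P ∪ Q) ∖ R is a single connected region.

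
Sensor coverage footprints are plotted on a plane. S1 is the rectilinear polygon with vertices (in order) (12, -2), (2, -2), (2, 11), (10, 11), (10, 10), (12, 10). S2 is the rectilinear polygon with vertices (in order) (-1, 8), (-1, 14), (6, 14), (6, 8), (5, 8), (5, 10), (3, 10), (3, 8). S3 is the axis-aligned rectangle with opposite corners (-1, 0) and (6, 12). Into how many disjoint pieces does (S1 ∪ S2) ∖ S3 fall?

(S1 ∪ S2) ∖ S3 splits into 2 disjoint pieces (area 84, area 14).

2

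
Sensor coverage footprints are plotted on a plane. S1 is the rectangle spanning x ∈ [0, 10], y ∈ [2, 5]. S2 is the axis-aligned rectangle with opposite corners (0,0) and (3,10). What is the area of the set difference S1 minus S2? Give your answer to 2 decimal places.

21.00

|S1∩S2|: x∈[0,3], y∈[2,5] → 3·3 = 9.
|S1| = 30.
|S1 ∖ S2| = |S1| − |S1∩S2| = 30 − 9 = 21.00.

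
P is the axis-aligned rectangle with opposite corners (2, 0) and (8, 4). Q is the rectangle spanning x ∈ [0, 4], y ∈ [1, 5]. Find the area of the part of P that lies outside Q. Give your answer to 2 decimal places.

|P∩Q|: x∈[2,4], y∈[1,4] → 2·3 = 6.
|P| = 24.
|P ∖ Q| = |P| − |P∩Q| = 24 − 6 = 18.00.

18.00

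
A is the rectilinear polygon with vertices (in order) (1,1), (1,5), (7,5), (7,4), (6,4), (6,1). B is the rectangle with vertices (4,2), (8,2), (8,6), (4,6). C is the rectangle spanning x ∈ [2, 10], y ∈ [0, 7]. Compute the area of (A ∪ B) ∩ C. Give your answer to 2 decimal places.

The region (A ∪ B) ∩ C is the polygon with vertices (4,5), (4,6), (8,6), (8,2), (6,2), (6,1), (2,1), (2,5).
By the shoelace formula its area is 26.00.

26.00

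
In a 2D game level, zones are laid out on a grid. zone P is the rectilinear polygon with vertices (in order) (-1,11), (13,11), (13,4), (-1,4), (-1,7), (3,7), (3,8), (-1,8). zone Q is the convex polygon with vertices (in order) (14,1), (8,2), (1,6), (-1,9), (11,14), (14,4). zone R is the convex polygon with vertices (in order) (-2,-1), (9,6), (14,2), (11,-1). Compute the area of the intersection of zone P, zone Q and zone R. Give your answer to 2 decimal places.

The intersection is the polygon with vertices (5.857,4), (9,6), (11.5,4).
By the shoelace formula its area is 5.64.

5.64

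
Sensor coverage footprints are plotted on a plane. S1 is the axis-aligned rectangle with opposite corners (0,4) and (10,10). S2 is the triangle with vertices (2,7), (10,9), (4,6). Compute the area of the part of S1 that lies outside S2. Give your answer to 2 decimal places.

|S1| = 60, |S1∩S2| = 6.
|S1 ∖ S2| = |S1| − |S1∩S2| = 60 − 6 = 54.00.

54.00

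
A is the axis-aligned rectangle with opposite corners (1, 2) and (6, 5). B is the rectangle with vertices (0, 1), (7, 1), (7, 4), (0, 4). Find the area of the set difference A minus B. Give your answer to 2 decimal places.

5.00

|A∩B|: x∈[1,6], y∈[2,4] → 5·2 = 10.
|A| = 15.
|A ∖ B| = |A| − |A∩B| = 15 − 10 = 5.00.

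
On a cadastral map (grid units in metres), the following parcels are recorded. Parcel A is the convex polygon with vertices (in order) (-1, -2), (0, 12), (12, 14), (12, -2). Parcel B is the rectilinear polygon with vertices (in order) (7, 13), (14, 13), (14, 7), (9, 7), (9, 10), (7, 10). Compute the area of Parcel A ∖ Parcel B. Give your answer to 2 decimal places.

163.00

|Parcel A| = 187, |Parcel A∩Parcel B| = 24.
|Parcel A ∖ Parcel B| = |Parcel A| − |Parcel A∩Parcel B| = 187 − 24 = 163.00.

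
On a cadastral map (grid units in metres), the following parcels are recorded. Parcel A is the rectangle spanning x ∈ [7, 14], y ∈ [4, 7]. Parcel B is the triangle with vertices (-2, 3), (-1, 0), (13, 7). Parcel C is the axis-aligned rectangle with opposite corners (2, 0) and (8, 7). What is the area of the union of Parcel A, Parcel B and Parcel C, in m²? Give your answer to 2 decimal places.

By inclusion–exclusion:
Individual areas: |Parcel A| = 21, |Parcel B| = 24.5, |Parcel C| = 42.
|Parcel A∩Parcel B| = 4.2.
|Parcel A∩Parcel C|: x∈[7,8], y∈[4,7] → 1·3 = 3.
|Parcel B∩Parcel C| = 11.2.
|Parcel A∩Parcel B∩Parcel C| = 1.2833.
|Parcel A ∪ Parcel B ∪ Parcel C| = 87.5 − 18.4 + 1.2833 = 70.38.

70.38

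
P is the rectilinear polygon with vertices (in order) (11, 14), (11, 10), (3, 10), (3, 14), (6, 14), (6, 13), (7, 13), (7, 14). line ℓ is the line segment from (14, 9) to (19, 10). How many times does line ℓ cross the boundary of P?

0

The segment lies entirely outside P and never meets its boundary.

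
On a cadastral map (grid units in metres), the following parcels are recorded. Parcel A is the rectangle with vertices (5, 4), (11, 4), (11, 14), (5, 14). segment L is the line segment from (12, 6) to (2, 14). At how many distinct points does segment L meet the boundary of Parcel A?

2

The segment meets the boundary at (5,11.6), (11,6.8).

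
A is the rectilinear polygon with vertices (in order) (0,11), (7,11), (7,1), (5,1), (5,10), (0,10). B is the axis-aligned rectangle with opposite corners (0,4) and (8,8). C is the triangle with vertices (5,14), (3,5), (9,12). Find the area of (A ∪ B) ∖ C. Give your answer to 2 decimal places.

40.56

|A ∪ B| = 49.
|(A ∪ B) ∩ C| = 8.4444.
|(A ∪ B) ∖ C| = 49 − 8.4444 = 40.56.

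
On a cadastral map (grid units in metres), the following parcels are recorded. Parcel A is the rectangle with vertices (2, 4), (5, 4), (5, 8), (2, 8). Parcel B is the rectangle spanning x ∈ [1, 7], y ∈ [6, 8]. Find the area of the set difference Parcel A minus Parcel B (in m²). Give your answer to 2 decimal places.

|Parcel A∩Parcel B|: x∈[2,5], y∈[6,8] → 3·2 = 6.
|Parcel A| = 12.
|Parcel A ∖ Parcel B| = |Parcel A| − |Parcel A∩Parcel B| = 12 − 6 = 6.00.

6.00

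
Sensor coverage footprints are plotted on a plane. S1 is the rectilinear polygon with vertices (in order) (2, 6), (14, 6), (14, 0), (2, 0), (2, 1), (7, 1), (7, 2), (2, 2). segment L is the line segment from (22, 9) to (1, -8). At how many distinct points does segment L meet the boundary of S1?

The segment meets the boundary at (10.882,0), (14,2.524).

2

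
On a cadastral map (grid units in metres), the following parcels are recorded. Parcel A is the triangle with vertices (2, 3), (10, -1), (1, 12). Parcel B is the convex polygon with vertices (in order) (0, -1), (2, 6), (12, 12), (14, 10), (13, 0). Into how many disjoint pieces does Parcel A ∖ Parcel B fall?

2

Parcel A ∖ Parcel B splits into 2 disjoint pieces (area 0.3184, area 8.4933).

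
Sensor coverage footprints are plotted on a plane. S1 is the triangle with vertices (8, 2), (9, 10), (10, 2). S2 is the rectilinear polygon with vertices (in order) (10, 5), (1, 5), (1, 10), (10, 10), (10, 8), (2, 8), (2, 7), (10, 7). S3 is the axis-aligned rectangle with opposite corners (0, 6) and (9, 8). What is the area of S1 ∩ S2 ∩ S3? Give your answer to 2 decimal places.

0.44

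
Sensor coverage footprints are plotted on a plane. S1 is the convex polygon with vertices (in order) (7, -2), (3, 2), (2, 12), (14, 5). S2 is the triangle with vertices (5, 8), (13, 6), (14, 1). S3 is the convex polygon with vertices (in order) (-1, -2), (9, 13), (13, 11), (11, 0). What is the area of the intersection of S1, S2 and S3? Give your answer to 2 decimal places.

The intersection is the polygon with vertices (5.439,7.659), (5.571,7.857), (11.75,6.312), (12.11,6.103), (11.531,2.92).
By the shoelace formula its area is 12.20.

12.20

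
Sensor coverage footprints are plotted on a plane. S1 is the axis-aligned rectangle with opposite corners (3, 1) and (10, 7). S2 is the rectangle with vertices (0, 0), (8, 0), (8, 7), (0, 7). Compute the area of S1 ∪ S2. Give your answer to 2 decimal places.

By inclusion–exclusion:
Individual areas: |S1| = 42, |S2| = 56.
|S1∩S2|: x∈[3,8], y∈[1,7] → 5·6 = 30.
|S1 ∪ S2| = 98 − 30 = 68.00.

68.00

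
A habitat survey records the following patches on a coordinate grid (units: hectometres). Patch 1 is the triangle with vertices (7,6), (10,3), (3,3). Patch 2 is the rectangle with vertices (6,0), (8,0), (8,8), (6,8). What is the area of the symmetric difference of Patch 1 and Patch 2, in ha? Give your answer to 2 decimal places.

|Patch 1| = 10.5, |Patch 2| = 16, |Patch 1∩Patch 2| = 5.125.
|Patch 1 △ Patch 2| = |Patch 1| + |Patch 2| − 2·|Patch 1∩Patch 2| = 10.5 + 16 − 10.25 = 16.25.

16.25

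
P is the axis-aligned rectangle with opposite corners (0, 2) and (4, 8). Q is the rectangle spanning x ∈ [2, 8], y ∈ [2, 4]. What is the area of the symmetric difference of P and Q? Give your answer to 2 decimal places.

28.00

|P∩Q|: x∈[2,4], y∈[2,4] → 2·2 = 4.
|P △ Q| = |P| + |Q| − 2·|P∩Q| = 24 + 12 − 8 = 28.00.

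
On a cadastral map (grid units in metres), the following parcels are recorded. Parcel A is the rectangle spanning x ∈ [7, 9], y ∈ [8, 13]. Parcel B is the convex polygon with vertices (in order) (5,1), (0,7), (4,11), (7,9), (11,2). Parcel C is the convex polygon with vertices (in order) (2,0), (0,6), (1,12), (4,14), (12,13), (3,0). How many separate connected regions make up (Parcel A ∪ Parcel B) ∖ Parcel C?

(Parcel A ∪ Parcel B) ∖ Parcel C splits into 3 disjoint pieces (area 0.1538, area 20.7161, area 0.0306).

3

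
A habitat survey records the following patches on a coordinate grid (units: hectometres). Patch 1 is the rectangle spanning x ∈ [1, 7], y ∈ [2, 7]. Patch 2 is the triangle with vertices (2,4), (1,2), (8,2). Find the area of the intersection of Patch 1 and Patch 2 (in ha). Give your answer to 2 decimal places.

6.83

The intersection is the polygon with vertices (7,2), (1,2), (2,4), (7,2.333).
By the shoelace formula its area is 6.83.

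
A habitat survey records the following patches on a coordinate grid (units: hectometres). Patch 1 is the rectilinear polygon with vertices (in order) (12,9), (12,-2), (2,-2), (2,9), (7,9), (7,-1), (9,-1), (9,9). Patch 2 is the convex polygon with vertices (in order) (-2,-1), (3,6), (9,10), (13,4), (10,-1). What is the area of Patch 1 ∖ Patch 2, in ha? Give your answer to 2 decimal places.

|Patch 1| = 90, |Patch 1∩Patch 2| = 62.2167.
|Patch 1 ∖ Patch 2| = |Patch 1| − |Patch 1∩Patch 2| = 90 − 62.2167 = 27.78.

27.78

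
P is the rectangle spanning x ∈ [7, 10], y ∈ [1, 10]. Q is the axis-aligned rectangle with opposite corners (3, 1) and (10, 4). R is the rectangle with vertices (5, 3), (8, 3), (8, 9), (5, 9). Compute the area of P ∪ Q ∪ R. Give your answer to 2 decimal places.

By inclusion–exclusion:
Individual areas: |P| = 27, |Q| = 21, |R| = 18.
|P∩Q|: x∈[7,10], y∈[1,4] → 3·3 = 9.
|P∩R|: x∈[7,8], y∈[3,9] → 1·6 = 6.
|Q∩R|: x∈[5,8], y∈[3,4] → 3·1 = 3.
|P∩Q∩R| = 1.
|P ∪ Q ∪ R| = 66 − 18 + 1 = 49.00.

49.00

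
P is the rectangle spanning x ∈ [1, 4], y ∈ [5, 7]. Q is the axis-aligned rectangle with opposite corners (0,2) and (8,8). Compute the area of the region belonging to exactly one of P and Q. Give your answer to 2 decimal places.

|P∩Q|: x∈[1,4], y∈[5,7] → 3·2 = 6.
|P △ Q| = |P| + |Q| − 2·|P∩Q| = 6 + 48 − 12 = 42.00.

42.00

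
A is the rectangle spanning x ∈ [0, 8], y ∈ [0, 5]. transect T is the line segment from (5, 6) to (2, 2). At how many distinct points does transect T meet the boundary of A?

The segment meets the boundary at (4.25,5).

1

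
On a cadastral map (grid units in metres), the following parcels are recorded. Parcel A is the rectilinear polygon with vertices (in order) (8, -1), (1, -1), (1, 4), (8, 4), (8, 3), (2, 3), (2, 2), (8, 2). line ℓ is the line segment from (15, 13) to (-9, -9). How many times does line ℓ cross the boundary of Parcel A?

4

The segment meets the boundary at (4.091,3), (1,0.167), (5.182,4), (3,2).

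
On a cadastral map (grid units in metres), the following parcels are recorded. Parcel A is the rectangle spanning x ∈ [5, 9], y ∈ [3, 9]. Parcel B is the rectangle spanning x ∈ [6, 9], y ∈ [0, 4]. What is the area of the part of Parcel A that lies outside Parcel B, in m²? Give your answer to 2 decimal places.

21.00

|Parcel A∩Parcel B|: x∈[6,9], y∈[3,4] → 3·1 = 3.
|Parcel A| = 24.
|Parcel A ∖ Parcel B| = |Parcel A| − |Parcel A∩Parcel B| = 24 − 3 = 21.00.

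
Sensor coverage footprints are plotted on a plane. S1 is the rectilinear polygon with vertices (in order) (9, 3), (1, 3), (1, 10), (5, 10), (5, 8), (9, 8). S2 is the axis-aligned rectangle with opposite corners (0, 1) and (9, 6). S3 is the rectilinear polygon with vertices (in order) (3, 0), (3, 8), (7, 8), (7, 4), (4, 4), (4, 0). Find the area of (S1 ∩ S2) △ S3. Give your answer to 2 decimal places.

|S1 ∩ S2| = 24.
|(S1 ∩ S2) ∩ S3| = 9.
|(S1 ∩ S2) △ S3| = 24 + 20 − 18 = 26.00.

26.00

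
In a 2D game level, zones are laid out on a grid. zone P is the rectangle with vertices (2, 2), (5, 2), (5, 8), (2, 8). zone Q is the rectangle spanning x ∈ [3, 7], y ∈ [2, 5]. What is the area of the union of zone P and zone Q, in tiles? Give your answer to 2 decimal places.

By inclusion–exclusion:
Individual areas: |zone P| = 18, |zone Q| = 12.
|zone P∩zone Q|: x∈[3,5], y∈[2,5] → 2·3 = 6.
|zone P ∪ zone Q| = 30 − 6 = 24.00.

24.00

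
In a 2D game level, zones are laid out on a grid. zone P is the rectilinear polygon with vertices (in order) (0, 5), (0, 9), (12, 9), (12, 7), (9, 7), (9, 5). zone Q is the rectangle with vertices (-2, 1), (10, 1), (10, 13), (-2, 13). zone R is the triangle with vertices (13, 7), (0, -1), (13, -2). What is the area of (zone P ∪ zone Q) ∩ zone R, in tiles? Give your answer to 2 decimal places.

14.02

The region (zone P ∪ zone Q) ∩ zone R is the polygon with vertices (10,1), (3.25,1), (10,5.154).
By the shoelace formula its area is 14.02.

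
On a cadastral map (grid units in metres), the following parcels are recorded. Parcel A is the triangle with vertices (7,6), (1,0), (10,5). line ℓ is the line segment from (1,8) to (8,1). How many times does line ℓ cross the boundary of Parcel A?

2

The segment meets the boundary at (6.143,2.857), (5,4).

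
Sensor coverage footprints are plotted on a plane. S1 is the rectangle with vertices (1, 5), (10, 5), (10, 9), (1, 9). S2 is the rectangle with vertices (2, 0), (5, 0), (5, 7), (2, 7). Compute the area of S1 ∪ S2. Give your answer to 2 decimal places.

51.00

By inclusion–exclusion:
Individual areas: |S1| = 36, |S2| = 21.
|S1∩S2|: x∈[2,5], y∈[5,7] → 3·2 = 6.
|S1 ∪ S2| = 57 − 6 = 51.00.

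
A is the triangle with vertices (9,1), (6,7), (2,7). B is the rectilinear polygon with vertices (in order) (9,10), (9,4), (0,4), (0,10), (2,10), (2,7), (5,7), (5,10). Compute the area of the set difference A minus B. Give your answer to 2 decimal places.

3.00

|A| = 12, |A∩B| = 9.
|A ∖ B| = |A| − |A∩B| = 12 − 9 = 3.00.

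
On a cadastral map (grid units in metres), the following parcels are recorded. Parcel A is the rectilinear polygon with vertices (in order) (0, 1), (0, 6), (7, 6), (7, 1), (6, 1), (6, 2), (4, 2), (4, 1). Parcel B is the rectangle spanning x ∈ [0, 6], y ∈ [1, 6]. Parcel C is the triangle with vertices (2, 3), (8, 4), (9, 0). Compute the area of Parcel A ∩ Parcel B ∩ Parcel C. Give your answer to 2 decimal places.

4.17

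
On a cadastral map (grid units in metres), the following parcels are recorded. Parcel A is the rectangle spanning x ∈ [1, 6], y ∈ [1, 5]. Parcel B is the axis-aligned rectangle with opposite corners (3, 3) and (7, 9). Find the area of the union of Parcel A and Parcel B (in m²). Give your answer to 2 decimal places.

By inclusion–exclusion:
Individual areas: |Parcel A| = 20, |Parcel B| = 24.
|Parcel A∩Parcel B|: x∈[3,6], y∈[3,5] → 3·2 = 6.
|Parcel A ∪ Parcel B| = 44 − 6 = 38.00.

38.00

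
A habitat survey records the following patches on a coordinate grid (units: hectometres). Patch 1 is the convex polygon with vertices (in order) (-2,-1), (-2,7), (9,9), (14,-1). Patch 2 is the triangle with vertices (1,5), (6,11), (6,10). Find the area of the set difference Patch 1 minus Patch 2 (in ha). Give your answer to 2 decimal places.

|Patch 1| = 124, |Patch 1∩Patch 2| = 0.7778.
|Patch 1 ∖ Patch 2| = |Patch 1| − |Patch 1∩Patch 2| = 124 − 0.7778 = 123.22.

123.22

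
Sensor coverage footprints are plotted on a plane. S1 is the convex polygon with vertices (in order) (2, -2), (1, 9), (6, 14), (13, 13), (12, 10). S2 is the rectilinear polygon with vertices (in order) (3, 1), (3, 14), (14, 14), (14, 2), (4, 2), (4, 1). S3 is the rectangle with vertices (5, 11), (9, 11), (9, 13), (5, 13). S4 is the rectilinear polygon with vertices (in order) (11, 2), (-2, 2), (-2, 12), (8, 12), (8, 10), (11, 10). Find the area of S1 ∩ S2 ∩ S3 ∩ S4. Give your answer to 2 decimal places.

The intersection is the polygon with vertices (5,11), (5,12), (8,12), (8,11).
By the shoelace formula its area is 3.00.

3.00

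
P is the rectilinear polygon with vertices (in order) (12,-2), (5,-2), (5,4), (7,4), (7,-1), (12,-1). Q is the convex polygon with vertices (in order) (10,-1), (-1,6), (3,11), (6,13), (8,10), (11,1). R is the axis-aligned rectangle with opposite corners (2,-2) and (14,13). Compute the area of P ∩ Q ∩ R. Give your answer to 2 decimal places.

4.91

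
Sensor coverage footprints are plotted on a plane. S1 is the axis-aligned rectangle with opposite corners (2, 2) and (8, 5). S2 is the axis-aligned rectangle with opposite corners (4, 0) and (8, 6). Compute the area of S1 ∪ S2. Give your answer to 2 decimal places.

30.00

By inclusion–exclusion:
Individual areas: |S1| = 18, |S2| = 24.
|S1∩S2|: x∈[4,8], y∈[2,5] → 4·3 = 12.
|S1 ∪ S2| = 42 − 12 = 30.00.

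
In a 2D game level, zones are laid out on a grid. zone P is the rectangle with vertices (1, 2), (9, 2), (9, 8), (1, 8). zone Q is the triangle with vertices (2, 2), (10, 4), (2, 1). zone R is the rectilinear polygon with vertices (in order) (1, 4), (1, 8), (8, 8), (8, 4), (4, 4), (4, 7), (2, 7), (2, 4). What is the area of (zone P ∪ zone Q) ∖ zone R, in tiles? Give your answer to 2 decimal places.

27.40

|zone P ∪ zone Q| = 49.3958.
|(zone P ∪ zone Q) ∩ zone R| = 22.
|(zone P ∪ zone Q) ∖ zone R| = 49.3958 − 22 = 27.40.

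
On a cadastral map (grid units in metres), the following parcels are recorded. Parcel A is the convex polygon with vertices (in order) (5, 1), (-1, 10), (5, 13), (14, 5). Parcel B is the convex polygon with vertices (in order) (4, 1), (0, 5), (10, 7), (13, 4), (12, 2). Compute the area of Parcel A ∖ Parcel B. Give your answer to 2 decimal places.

55.79

|Parcel A| = 90, |Parcel A∩Parcel B| = 34.2083.
|Parcel A ∖ Parcel B| = |Parcel A| − |Parcel A∩Parcel B| = 90 − 34.2083 = 55.79.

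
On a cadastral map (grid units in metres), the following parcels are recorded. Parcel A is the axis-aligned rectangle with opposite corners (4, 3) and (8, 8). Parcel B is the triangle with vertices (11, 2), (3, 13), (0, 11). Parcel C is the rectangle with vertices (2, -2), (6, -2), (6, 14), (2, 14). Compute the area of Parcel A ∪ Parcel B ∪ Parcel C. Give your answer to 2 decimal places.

By inclusion–exclusion:
Individual areas: |Parcel A| = 20, |Parcel B| = 24.5, |Parcel C| = 64.
|Parcel A∩Parcel B| = 6.358.
|Parcel A∩Parcel C|: x∈[4,6], y∈[3,8] → 2·5 = 10.
|Parcel B∩Parcel C| = 14.5701.
|Parcel A∩Parcel B∩Parcel C| = 2.1818.
|Parcel A ∪ Parcel B ∪ Parcel C| = 108.5 − 30.928 + 2.1818 = 79.75.

79.75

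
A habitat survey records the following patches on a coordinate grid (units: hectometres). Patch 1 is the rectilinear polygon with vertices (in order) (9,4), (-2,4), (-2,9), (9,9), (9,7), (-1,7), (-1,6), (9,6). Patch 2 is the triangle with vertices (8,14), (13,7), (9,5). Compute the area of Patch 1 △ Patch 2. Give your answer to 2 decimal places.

62.56

|Patch 1| = 45, |Patch 2| = 19, |Patch 1∩Patch 2| = 0.7222.
|Patch 1 △ Patch 2| = |Patch 1| + |Patch 2| − 2·|Patch 1∩Patch 2| = 45 + 19 − 1.4444 = 62.56.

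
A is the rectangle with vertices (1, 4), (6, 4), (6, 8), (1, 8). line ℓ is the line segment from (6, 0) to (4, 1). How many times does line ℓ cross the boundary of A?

The segment lies entirely outside A and never meets its boundary.

0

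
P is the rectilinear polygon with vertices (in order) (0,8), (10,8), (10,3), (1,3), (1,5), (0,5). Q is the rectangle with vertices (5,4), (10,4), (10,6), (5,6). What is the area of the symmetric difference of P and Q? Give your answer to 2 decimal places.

|P| = 48, |Q| = 10, |P∩Q| = 10.
|P △ Q| = |P| + |Q| − 2·|P∩Q| = 48 + 10 − 20 = 38.00.

38.00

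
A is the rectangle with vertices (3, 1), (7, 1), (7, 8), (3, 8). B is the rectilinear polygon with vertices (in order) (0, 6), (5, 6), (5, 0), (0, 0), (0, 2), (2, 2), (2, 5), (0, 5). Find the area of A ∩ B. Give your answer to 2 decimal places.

The intersection is the polygon with vertices (3,1), (3,6), (5,6), (5,1).
By the shoelace formula its area is 10.00.

10.00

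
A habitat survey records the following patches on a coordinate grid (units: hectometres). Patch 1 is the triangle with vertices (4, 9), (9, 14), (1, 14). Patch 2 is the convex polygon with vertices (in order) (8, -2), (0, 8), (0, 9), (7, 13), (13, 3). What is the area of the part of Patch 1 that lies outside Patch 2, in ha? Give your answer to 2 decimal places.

13.72

|Patch 1| = 20, |Patch 1∩Patch 2| = 6.2832.
|Patch 1 ∖ Patch 2| = |Patch 1| − |Patch 1∩Patch 2| = 20 − 6.2832 = 13.72.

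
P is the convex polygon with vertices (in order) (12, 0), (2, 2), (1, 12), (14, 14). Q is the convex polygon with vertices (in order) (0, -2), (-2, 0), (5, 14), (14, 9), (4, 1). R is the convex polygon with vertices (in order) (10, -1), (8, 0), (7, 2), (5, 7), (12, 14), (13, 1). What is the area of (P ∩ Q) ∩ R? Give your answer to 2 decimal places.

33.31

The region (P ∩ Q) ∩ R is the polygon with vertices (12.312,9.938), (12.478,7.783), (6.576,3.061), (5,7), (9.5,11.5).
By the shoelace formula its area is 33.31.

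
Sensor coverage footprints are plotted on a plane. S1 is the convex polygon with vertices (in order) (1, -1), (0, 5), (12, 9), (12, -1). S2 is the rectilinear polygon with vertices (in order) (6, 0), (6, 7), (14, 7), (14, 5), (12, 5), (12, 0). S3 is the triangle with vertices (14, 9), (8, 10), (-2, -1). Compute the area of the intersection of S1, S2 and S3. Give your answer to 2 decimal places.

The intersection is the polygon with vertices (6,7), (10.8,7), (6,4).
By the shoelace formula its area is 7.20.

7.20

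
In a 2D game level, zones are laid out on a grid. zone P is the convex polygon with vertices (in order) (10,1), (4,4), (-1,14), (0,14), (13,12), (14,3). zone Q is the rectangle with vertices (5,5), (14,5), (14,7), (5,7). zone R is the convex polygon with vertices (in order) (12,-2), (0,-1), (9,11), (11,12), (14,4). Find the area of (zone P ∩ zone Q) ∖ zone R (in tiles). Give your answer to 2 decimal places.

1.50

|zone P ∩ zone Q| = 17.3333.
|(zone P ∩ zone Q) ∩ zone R| = 15.8333.
|(zone P ∩ zone Q) ∖ zone R| = 17.3333 − 15.8333 = 1.50.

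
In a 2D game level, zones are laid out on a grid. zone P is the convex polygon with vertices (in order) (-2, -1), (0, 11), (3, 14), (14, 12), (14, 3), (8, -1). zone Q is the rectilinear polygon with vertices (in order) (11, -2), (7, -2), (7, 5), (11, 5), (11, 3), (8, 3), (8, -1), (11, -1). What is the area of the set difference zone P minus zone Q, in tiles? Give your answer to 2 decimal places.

|zone P| = 194.5, |zone P∩zone Q| = 12.
|zone P ∖ zone Q| = |zone P| − |zone P∩zone Q| = 194.5 − 12 = 182.50.

182.50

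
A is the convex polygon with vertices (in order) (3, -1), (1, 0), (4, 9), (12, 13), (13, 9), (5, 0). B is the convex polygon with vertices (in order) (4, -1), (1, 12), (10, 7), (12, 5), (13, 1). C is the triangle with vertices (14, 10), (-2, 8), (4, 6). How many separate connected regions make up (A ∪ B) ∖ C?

(A ∪ B) ∖ C splits into 2 disjoint pieces (area 77.3594, area 22.4612).

2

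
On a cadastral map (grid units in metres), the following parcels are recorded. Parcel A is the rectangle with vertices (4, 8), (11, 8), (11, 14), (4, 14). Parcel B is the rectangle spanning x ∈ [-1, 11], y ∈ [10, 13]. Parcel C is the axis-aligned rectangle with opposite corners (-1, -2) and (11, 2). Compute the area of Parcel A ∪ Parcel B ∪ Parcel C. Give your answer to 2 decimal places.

105.00

By inclusion–exclusion:
Individual areas: |Parcel A| = 42, |Parcel B| = 36, |Parcel C| = 48.
|Parcel A∩Parcel B|: x∈[4,11], y∈[10,13] → 7·3 = 21.
|Parcel A∩Parcel C| = 0 (no overlap).
|Parcel B∩Parcel C| = 0 (no overlap).
|Parcel A∩Parcel B∩Parcel C| = 0.
|Parcel A ∪ Parcel B ∪ Parcel C| = 126 − 21 + 0 = 105.00.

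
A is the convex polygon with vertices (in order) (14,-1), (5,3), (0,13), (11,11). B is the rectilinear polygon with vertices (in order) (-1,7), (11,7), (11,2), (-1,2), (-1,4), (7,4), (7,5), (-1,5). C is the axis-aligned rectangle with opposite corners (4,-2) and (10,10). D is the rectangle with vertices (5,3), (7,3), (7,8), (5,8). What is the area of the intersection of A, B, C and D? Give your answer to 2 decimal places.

6.00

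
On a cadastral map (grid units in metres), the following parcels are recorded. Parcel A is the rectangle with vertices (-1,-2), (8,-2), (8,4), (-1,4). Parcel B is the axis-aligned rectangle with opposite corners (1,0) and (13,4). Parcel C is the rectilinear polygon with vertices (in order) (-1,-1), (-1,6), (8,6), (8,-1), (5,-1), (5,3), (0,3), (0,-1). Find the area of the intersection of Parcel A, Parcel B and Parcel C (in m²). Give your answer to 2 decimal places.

16.00

The intersection is the polygon with vertices (5,0), (5,3), (1,3), (1,4), (8,4), (8,0).
By the shoelace formula its area is 16.00.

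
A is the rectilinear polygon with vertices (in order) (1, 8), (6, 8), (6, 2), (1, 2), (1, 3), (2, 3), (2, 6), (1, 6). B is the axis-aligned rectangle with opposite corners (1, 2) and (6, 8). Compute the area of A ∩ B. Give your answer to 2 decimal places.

27.00

The intersection is the polygon with vertices (6,8), (6,2), (1,2), (1,3), (2,3), (2,6), (1,6), (1,8).
By the shoelace formula its area is 27.00.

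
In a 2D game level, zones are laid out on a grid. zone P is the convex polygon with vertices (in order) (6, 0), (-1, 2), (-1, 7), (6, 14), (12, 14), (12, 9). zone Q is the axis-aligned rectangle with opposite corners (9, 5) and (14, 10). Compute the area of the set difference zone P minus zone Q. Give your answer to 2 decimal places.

113.83

|zone P| = 123.5, |zone P∩zone Q| = 9.6667.
|zone P ∖ zone Q| = |zone P| − |zone P∩zone Q| = 123.5 − 9.6667 = 113.83.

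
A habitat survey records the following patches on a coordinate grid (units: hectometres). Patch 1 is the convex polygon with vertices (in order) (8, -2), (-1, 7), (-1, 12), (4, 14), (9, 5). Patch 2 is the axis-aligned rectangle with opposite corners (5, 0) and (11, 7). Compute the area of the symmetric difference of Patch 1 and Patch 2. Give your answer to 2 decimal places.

|Patch 1| = 88.5, |Patch 2| = 42, |Patch 1∩Patch 2| = 24.6032.
|Patch 1 △ Patch 2| = |Patch 1| + |Patch 2| − 2·|Patch 1∩Patch 2| = 88.5 + 42 − 49.2063 = 81.29.

81.29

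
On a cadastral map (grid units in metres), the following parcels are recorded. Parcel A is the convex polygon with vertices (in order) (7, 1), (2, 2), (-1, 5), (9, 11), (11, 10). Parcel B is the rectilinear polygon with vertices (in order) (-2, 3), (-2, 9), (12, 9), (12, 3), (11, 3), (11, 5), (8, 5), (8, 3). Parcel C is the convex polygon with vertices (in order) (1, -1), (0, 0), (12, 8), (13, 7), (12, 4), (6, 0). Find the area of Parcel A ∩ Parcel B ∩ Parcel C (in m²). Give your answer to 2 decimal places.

4.76

The intersection is the polygon with vertices (8.778,5), (8,5), (8,3.25), (7.889,3), (4.5,3), (9.316,6.21).
By the shoelace formula its area is 4.76.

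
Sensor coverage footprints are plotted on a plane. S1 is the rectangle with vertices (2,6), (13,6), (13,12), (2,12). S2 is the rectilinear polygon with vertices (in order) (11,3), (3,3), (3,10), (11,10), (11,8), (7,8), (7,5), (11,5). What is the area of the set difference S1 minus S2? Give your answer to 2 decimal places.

42.00

|S1| = 66, |S1∩S2| = 24.
|S1 ∖ S2| = |S1| − |S1∩S2| = 66 − 24 = 42.00.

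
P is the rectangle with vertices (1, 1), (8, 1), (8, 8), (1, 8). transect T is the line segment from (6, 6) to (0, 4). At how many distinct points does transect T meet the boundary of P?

1

The segment meets the boundary at (1,4.333).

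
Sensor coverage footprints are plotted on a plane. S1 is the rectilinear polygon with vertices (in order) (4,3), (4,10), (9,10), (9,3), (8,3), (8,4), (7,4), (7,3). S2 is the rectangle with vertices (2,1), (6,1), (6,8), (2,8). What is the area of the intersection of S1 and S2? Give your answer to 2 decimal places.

10.00

The intersection is the polygon with vertices (4,8), (6,8), (6,3), (4,3).
By the shoelace formula its area is 10.00.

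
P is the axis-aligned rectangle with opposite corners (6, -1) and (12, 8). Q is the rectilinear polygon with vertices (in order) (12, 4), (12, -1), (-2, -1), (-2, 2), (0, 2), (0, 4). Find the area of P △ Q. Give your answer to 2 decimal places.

|P| = 54, |Q| = 66, |P∩Q| = 30.
|P △ Q| = |P| + |Q| − 2·|P∩Q| = 54 + 66 − 60 = 60.00.

60.00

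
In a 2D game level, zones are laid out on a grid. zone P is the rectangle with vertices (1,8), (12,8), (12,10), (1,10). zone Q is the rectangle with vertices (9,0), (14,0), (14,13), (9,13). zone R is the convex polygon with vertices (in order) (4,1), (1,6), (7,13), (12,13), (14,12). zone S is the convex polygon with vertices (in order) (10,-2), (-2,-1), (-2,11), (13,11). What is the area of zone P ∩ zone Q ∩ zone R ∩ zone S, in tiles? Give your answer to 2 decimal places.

4.53

The intersection is the polygon with vertices (10.364,8), (9,8), (9,10), (12,10), (12,9.8).
By the shoelace formula its area is 4.53.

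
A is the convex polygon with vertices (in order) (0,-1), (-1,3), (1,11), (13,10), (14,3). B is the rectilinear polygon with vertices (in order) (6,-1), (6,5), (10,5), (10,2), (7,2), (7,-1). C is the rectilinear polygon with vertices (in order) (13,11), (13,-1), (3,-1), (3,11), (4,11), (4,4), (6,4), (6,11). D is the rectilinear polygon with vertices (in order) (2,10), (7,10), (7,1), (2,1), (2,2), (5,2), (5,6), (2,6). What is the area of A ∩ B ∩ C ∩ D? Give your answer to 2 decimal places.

The intersection is the polygon with vertices (6,5), (7,5), (7,2), (7,1), (6,1), (6,4).
By the shoelace formula its area is 4.00.

4.00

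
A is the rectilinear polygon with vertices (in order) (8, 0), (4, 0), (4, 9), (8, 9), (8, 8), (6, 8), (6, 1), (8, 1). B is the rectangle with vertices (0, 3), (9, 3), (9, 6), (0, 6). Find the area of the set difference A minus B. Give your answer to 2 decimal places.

16.00

|A| = 22, |A∩B| = 6.
|A ∖ B| = |A| − |A∩B| = 22 − 6 = 16.00.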